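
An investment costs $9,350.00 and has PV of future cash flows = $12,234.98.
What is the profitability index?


Formula: PI = PV(cash flows) / initial investment
Substituting: PI = $12,234.98 / $9,350.00
PI = 1.3086

1.3086


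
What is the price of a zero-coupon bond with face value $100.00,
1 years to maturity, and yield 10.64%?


Formula: Price = FV / (1 + r)^n
Substituting: Price = $100.00 / (1 + 0.1064)^1
Discount factor: (1.1064)^1 = 1.1064
Price = $100.00 / 1.1064 = $90.38

$90.38


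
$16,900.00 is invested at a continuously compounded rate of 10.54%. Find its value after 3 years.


Formula: FV = P * e^(r*t)
Exponent: r*t = 0.1054 * 3 = 0.3162
e^(0.3162) = 1.371905
FV = $16,900.00 * 1.371905 = $23,185.19

$23,185.19


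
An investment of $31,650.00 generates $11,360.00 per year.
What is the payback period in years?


Formula: Payback = investment / annual cash flow
Substituting: Payback = $31,650.00 / $11,360.00
Payback = 2.7861 years

2.7861 years


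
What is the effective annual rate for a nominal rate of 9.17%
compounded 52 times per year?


Formula: EAR = (1 + r/m)^m - 1
Period rate: r/m = 0.0917 / 52 = 0.001763
Compounding: (1 + 0.001763)^52 = 1.095947
EAR = 1.095947 - 1 = 0.095947

0.095947


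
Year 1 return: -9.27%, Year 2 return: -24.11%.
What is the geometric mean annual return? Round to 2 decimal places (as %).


Formula: Geometric mean = ((1+r1)*(1+r2))^(1/2) - 1
Product: (1 + -0.0927) * (1 + -0.2411) = 0.9073 * 0.7589 = 0.68855
Square root: 0.68855^0.5 = 0.829789
Geometric mean = 0.829789 - 1 = -0.170211
As percentage: -17.02%

-17.02%


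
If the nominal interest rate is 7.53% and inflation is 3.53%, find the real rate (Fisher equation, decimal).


Formula: (1 + r_real) = (1 + r_nom) / (1 + inflation)
Substituting: (1 + r_real) = 1.0753 / 1.0353
(1 + r_real) = 1.038636
r_real = 1.038636 - 1 = 0.038636

0.038636


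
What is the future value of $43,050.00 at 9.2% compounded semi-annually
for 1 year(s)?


Formula: FV = P * (1 + r/m)^(m*t)
Period rate: r/m = 0.092 / 2 = 0.046
Total periods: m*t = 2 * 1 = 2
Growth factor: (1 + 0.046)^2 = 1.094116
FV = $43,050.00 * 1.094116 = $47,101.69

$47,101.69


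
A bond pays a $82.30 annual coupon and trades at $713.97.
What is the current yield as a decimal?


Formula: Current yield = annual coupon / price
Substituting: CY = $82.30 / $713.97
CY = 0.115271

0.115271


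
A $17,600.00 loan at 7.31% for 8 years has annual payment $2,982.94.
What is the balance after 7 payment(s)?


Formula: Balance = PV*(1+r)^k - PMT*((1+r)^k - 1)/r
Growth: (1 + 0.0731)^7 = 1.638632
Accumulated factor: ((1+r)^k - 1)/r = 8.736412
Balance = $17,600.00 * 1.638632 - $2,982.94 * 8.736412
Balance = $2,779.72

$2,779.72


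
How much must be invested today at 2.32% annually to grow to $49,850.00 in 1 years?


Formula: PV = FV / (1 + r)^n
Substituting: PV = $49,850.00 / (1 + 0.0232)^1
Discount factor: (1.0232)^1 = 1.0232
PV = $49,850.00 / 1.0232 = $48,719.70

$48,719.70


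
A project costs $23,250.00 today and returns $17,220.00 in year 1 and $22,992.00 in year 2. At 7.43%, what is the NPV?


Formula: NPV = C0 + C1/(1+r) + C2/(1+r)^2
Discount C1: $17,220.00 / (1 + 0.0743) = $16,029.04
Discount C2: $22,992.00 / (1 + 0.0743)^2 = $19,921.66
NPV = -$23,250.00 + $16,029.04 + $19,921.66 = $12,700.71

$12,700.71


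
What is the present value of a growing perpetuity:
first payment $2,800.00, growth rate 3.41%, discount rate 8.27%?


Formula: PV = C / (r - g)
Spread: r - g = 0.0827 - 0.0341 = 0.0486
Substituting: PV = $2,800.00 / 0.0486
PV = $57,613.17

$57,613.17


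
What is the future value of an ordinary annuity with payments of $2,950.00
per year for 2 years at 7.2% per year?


Formula: FV = PMT * ((1+r)^n - 1) / r
Growth factor: (1 + 0.072)^2 = 1.149184
Numerator: 1.149184 - 1 = 0.149184
FV = $2,950.00 * 0.149184 / 0.072 = $6,112.40

$6,112.40


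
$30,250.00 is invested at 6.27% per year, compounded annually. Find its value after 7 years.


Formula: FV = P * (1 + r)^n
Substituting: FV = $30,250.00 * (1 + 0.0627)^7
Growth factor: (1.0627)^7 = 1.530646
FV = $30,250.00 * 1.530646 = $46,302.04

$46,302.04


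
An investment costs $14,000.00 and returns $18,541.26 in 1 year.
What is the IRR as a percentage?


Formula: IRR = C1/C0 - 1
Substituting: IRR = $18,541.26 / $14,000.00 - 1
Ratio: 1.324376 - 1 = 0.324376
IRR = 32.4376%

32.4376%


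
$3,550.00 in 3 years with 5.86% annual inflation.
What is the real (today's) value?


Formula: Real value = nominal / (1 + inflation)^years
Price level: (1 + 0.0586)^3 = 1.186303
Real value = $3,550.00 / 1.186303 = $2,992.49

$2,992.49


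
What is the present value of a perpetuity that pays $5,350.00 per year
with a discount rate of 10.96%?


Formula: PV = C / r
Substituting: PV = $5,350.00 / 0.1096
PV = $48,813.87

$48,813.87


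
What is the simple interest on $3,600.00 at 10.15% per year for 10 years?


Formula: I = P * r * t
Substituting: I = $3,600.00 * 0.1015 * 10
Step: I = $3,600.00 * 1.015
I = $3,654.00

$3,654.00


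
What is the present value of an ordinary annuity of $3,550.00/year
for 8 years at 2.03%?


Formula: PV = PMT * (1 - (1+r)^(-n)) / r
Discount factor: (1 + 0.0203)^(-8) = 0.851485
Bracket: 1 - 0.851485 = 0.148515
PV = $3,550.00 * 0.148515 / 0.0203 = $25,971.87

$25,971.87


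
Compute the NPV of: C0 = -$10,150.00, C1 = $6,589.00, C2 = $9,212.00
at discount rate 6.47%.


Formula: NPV = C0 + C1/(1+r) + C2/(1+r)^2
Discount C1: $6,589.00 / (1 + 0.0647) = $6,188.60
Discount C2: $9,212.00 / (1 + 0.0647)^2 = $8,126.42
NPV = -$10,150.00 + $6,188.60 + $8,126.42 = $4,165.02

$4,165.02


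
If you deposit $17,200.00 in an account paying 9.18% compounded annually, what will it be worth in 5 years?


Formula: FV = P * (1 + r)^n
Substituting: FV = $17,200.00 * (1 + 0.0918)^5
Growth factor: (1.0918)^5 = 1.55137
FV = $17,200.00 * 1.55137 = $26,683.57

$26,683.57


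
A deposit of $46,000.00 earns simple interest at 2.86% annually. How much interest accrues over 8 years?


Formula: I = P * r * t
Substituting: I = $46,000.00 * 0.0286 * 8
Step: I = $46,000.00 * 0.2288
I = $10,524.80

$10,524.80


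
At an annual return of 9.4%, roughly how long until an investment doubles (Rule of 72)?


Formula: Years ≈ 72 / r
Substituting: Years ≈ 72 / 9.4
Years ≈ 7.7

7.7 years


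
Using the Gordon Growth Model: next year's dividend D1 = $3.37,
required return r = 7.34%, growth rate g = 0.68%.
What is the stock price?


Formula: P = D1 / (r - g)
Spread: r - g = 0.0734 - 0.0068 = 0.0666
Substituting: P = $3.37 / 0.0666
P = $50.60

$50.60


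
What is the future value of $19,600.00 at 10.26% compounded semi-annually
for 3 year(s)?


Formula: FV = P * (1 + r/m)^(m*t)
Period rate: r/m = 0.1026 / 2 = 0.0513
Total periods: m*t = 2 * 3 = 6
Growth factor: (1 + 0.0513)^6 = 1.350082
FV = $19,600.00 * 1.350082 = $26,461.60

$26,461.60


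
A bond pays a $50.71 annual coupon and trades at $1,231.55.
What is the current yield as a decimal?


Formula: Current yield = annual coupon / price
Substituting: CY = $50.71 / $1,231.55
CY = 0.041176

0.041176


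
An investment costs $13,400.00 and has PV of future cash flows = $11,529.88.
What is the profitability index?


Formula: PI = PV(cash flows) / initial investment
Substituting: PI = $11,529.88 / $13,400.00
PI = 0.8604

0.8604


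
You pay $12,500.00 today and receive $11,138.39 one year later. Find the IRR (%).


Formula: IRR = C1/C0 - 1
Substituting: IRR = $11,138.39 / $12,500.00 - 1
Ratio: 0.891071 - 1 = -0.108929
IRR = -10.8929%

-10.8929%


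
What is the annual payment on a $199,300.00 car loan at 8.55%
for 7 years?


Formula: PMT = PV * r / (1 - (1+r)^(-n))
Denominator: 1 - (1 + 0.0855)^(-7) = 0.436893
Numerator: $199,300.00 * 0.0855 = 17040.15
PMT = 17040.15 / 0.436893 = $39,003.06

$39,003.06


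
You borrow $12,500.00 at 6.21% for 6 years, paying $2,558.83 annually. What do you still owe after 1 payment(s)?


Formula: Balance = PV*(1+r)^k - PMT*((1+r)^k - 1)/r
Growth: (1 + 0.0621)^1 = 1.0621
Accumulated factor: ((1+r)^k - 1)/r = 1.0
Balance = $12,500.00 * 1.0621 - $2,558.83 * 1.0
Balance = $10,717.42

$10,717.42


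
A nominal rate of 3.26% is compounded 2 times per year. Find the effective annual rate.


Formula: EAR = (1 + r/m)^m - 1
Period rate: r/m = 0.0326 / 2 = 0.0163
Compounding: (1 + 0.0163)^2 = 1.032866
EAR = 1.032866 - 1 = 0.032866

0.032866


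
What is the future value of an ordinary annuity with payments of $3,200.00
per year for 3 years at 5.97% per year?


Formula: FV = PMT * ((1+r)^n - 1) / r
Growth factor: (1 + 0.0597)^3 = 1.190005
Numerator: 1.190005 - 1 = 0.190005
FV = $3,200.00 * 0.190005 / 0.0597 = $10,184.53

$10,184.53


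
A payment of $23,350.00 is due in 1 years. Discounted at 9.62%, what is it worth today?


Formula: PV = FV / (1 + r)^n
Substituting: PV = $23,350.00 / (1 + 0.0962)^1
Discount factor: (1.0962)^1 = 1.0962
PV = $23,350.00 / 1.0962 = $21,300.86

$21,300.86


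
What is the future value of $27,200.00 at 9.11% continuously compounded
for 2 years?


Formula: FV = P * e^(r*t)
Exponent: r*t = 0.0911 * 2 = 0.1822
e^(0.1822) = 1.199854
FV = $27,200.00 * 1.199854 = $32,636.03

$32,636.03


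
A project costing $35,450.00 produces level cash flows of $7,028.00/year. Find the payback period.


Formula: Payback = investment / annual cash flow
Substituting: Payback = $35,450.00 / $7,028.00
Payback = 5.0441 years

5.0441 years


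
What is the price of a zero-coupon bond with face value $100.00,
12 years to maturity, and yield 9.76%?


Formula: Price = FV / (1 + r)^n
Substituting: Price = $100.00 / (1 + 0.0976)^12
Discount factor: (1.0976)^12 = 3.057238
Price = $100.00 / 3.057238 = $32.71

$32.71


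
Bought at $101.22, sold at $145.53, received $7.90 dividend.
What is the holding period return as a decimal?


Formula: HPR = (P1 - P0 + D) / P0
Gain: $145.53 - $101.22 + $7.90 = $52.21
HPR = $52.21 / $101.22 = 0.5158

0.5158


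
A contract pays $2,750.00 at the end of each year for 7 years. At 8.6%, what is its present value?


Formula: PV = PMT * (1 - (1+r)^(-n)) / r
Discount factor: (1 + 0.086)^(-7) = 0.561295
Bracket: 1 - 0.561295 = 0.438705
PV = $2,750.00 * 0.438705 / 0.086 = $14,028.36

$14,028.36


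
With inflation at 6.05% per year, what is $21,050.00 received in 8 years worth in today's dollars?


Formula: Real value = nominal / (1 + inflation)^years
Price level: (1 + 0.0605)^8 = 1.599873
Real value = $21,050.00 / 1.599873 = $13,157.30

$13,157.30


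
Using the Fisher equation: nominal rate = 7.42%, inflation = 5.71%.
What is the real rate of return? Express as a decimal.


Formula: (1 + r_real) = (1 + r_nom) / (1 + inflation)
Substituting: (1 + r_real) = 1.0742 / 1.0571
(1 + r_real) = 1.016176
r_real = 1.016176 - 1 = 0.016176

0.016176


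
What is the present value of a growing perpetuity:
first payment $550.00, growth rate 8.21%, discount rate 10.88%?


Formula: PV = C / (r - g)
Spread: r - g = 0.1088 - 0.0821 = 0.0267
Substituting: PV = $550.00 / 0.0267
PV = $20,599.25

$20,599.25


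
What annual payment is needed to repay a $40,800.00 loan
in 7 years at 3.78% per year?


Formula: PMT = PV * r / (1 - (1+r)^(-n))
Denominator: 1 - (1 + 0.0378)^(-7) = 0.228734
Numerator: $40,800.00 * 0.0378 = 1542.24
PMT = 1542.24 / 0.228734 = $6,742.51

$6,742.51


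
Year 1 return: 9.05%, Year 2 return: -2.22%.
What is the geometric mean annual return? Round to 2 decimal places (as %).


Formula: Geometric mean = ((1+r1)*(1+r2))^(1/2) - 1
Product: (1 + 0.0905) * (1 + -0.0222) = 1.0905 * 0.9778 = 1.066291
Square root: 1.066291^0.5 = 1.032614
Geometric mean = 1.032614 - 1 = 0.032614
As percentage: 3.26%

3.26%


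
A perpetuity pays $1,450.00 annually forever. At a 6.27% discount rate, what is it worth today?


Formula: PV = C / r
Substituting: PV = $1,450.00 / 0.0627
PV = $23,126.00

$23,126.00


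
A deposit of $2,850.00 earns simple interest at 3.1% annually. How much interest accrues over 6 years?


Formula: I = P * r * t
Substituting: I = $2,850.00 * 0.031 * 6
Step: I = $2,850.00 * 0.186
I = $530.10

$530.10


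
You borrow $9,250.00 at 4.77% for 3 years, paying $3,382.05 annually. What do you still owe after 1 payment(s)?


Formula: Balance = PV*(1+r)^k - PMT*((1+r)^k - 1)/r
Growth: (1 + 0.0477)^1 = 1.0477
Accumulated factor: ((1+r)^k - 1)/r = 1.0
Balance = $9,250.00 * 1.0477 - $3,382.05 * 1.0
Balance = $6,309.18

$6,309.18


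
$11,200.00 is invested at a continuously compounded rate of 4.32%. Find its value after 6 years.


Formula: FV = P * e^(r*t)
Exponent: r*t = 0.0432 * 6 = 0.2592
e^(0.2592) = 1.295893
FV = $11,200.00 * 1.295893 = $14,514.00

$14,514.00


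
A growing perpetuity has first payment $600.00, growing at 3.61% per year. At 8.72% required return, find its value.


Formula: PV = C / (r - g)
Spread: r - g = 0.0872 - 0.0361 = 0.0511
Substituting: PV = $600.00 / 0.0511
PV = $11,741.68

$11,741.68


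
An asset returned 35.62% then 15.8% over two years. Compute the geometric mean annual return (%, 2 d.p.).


Formula: Geometric mean = ((1+r1)*(1+r2))^(1/2) - 1
Product: (1 + 0.3562) * (1 + 0.158) = 1.3562 * 1.158 = 1.57048
Square root: 1.57048^0.5 = 1.253188
Geometric mean = 1.253188 - 1 = 0.253188
As percentage: 25.32%

25.32%


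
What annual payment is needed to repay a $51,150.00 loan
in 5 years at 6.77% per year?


Formula: PMT = PV * r / (1 - (1+r)^(-n))
Denominator: 1 - (1 + 0.0677)^(-5) = 0.279301
Numerator: $51,150.00 * 0.0677 = 3462.855
PMT = 3462.855 / 0.279301 = $12,398.28

$12,398.28


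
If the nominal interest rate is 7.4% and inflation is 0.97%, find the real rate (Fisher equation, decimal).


Formula: (1 + r_real) = (1 + r_nom) / (1 + inflation)
Substituting: (1 + r_real) = 1.074 / 1.0097
(1 + r_real) = 1.063682
r_real = 1.063682 - 1 = 0.063682

0.063682


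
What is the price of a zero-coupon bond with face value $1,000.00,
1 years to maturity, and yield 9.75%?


Formula: Price = FV / (1 + r)^n
Substituting: Price = $1,000.00 / (1 + 0.0975)^1
Discount factor: (1.0975)^1 = 1.0975
Price = $1,000.00 / 1.0975 = $911.16

$911.16


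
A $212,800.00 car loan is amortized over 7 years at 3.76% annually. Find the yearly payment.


Formula: PMT = PV * r / (1 - (1+r)^(-n))
Denominator: 1 - (1 + 0.0376)^(-7) = 0.227692
Numerator: $212,800.00 * 0.0376 = 8001.28
PMT = 8001.28 / 0.227692 = $35,140.73

$35,140.73


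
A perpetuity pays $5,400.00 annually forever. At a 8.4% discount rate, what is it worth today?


Formula: PV = C / r
Substituting: PV = $5,400.00 / 0.084
PV = $64,285.71

$64,285.71


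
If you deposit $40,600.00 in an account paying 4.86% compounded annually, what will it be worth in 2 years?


Formula: FV = P * (1 + r)^n
Substituting: FV = $40,600.00 * (1 + 0.0486)^2
Growth factor: (1.0486)^2 = 1.099562
FV = $40,600.00 * 1.099562 = $44,642.22

$44,642.22


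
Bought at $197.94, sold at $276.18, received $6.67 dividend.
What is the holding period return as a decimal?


Formula: HPR = (P1 - P0 + D) / P0
Gain: $276.18 - $197.94 + $6.67 = $84.91
HPR = $84.91 / $197.94 = 0.429

0.429


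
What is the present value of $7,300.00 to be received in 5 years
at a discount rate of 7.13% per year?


Formula: PV = FV / (1 + r)^n
Substituting: PV = $7,300.00 / (1 + 0.0713)^5
Discount factor: (1.0713)^5 = 1.411093
PV = $7,300.00 / 1.411093 = $5,173.30

$5,173.30


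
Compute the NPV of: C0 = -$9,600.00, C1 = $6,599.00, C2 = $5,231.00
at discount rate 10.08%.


Formula: NPV = C0 + C1/(1+r) + C2/(1+r)^2
Discount C1: $6,599.00 / (1 + 0.1008) = $5,994.73
Discount C2: $5,231.00 / (1 + 0.1008)^2 = $4,316.86
NPV = -$9,600.00 + $5,994.73 + $4,316.86 = $711.59

$711.59


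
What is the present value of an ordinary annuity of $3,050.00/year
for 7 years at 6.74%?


Formula: PV = PMT * (1 - (1+r)^(-n)) / r
Discount factor: (1 + 0.0674)^(-7) = 0.633446
Bracket: 1 - 0.633446 = 0.366554
PV = $3,050.00 * 0.366554 / 0.0674 = $16,587.38

$16,587.38


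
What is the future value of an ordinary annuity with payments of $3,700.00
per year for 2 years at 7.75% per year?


Formula: FV = PMT * ((1+r)^n - 1) / r
Growth factor: (1 + 0.0775)^2 = 1.161006
Numerator: 1.161006 - 1 = 0.161006
FV = $3,700.00 * 0.161006 / 0.0775 = $7,686.75

$7,686.75


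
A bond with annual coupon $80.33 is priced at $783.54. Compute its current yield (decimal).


Formula: Current yield = annual coupon / price
Substituting: CY = $80.33 / $783.54
CY = 0.102522

0.102522


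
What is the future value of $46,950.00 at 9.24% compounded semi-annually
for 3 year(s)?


Formula: FV = P * (1 + r/m)^(m*t)
Period rate: r/m = 0.0924 / 2 = 0.0462
Total periods: m*t = 2 * 3 = 6
Growth factor: (1 + 0.0462)^6 = 1.311258
FV = $46,950.00 * 1.311258 = $61,563.58

$61,563.58


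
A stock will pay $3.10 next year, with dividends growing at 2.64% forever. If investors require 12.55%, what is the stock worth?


Formula: P = D1 / (r - g)
Spread: r - g = 0.1255 - 0.0264 = 0.0991
Substituting: P = $3.10 / 0.0991
P = $31.28

$31.28


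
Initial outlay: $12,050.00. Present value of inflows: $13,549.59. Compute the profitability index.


Formula: PI = PV(cash flows) / initial investment
Substituting: PI = $13,549.59 / $12,050.00
PI = 1.1244

1.1244


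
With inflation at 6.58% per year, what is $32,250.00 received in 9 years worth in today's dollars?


Formula: Real value = nominal / (1 + inflation)^years
Price level: (1 + 0.0658)^9 = 1.774522
Real value = $32,250.00 / 1.774522 = $18,173.91

$18,173.91


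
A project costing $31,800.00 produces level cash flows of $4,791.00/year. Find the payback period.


Formula: Payback = investment / annual cash flow
Substituting: Payback = $31,800.00 / $4,791.00
Payback = 6.6374 years

6.6374 years


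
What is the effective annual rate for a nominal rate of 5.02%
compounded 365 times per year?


Formula: EAR = (1 + r/m)^m - 1
Period rate: r/m = 0.0502 / 365 = 0.000138
Compounding: (1 + 0.000138)^365 = 1.051478
EAR = 1.051478 - 1 = 0.051478

0.051478


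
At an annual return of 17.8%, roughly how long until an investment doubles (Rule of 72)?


Formula: Years ≈ 72 / r
Substituting: Years ≈ 72 / 17.8
Years ≈ 4.0

4.0 years


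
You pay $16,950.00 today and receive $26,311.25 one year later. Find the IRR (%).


Formula: IRR = C1/C0 - 1
Substituting: IRR = $26,311.25 / $16,950.00 - 1
Ratio: 1.552286 - 1 = 0.552286
IRR = 55.2286%

55.2286%


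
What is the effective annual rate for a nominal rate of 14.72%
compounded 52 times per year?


Formula: EAR = (1 + r/m)^m - 1
Period rate: r/m = 0.1472 / 52 = 0.002831
Compounding: (1 + 0.002831)^52 = 1.158345
EAR = 1.158345 - 1 = 0.158345

0.158345


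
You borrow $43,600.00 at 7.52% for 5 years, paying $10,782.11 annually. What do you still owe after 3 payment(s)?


Formula: Balance = PV*(1+r)^k - PMT*((1+r)^k - 1)/r
Growth: (1 + 0.0752)^3 = 1.24299
Accumulated factor: ((1+r)^k - 1)/r = 3.231255
Balance = $43,600.00 * 1.24299 - $10,782.11 * 3.231255
Balance = $19,354.63

$19,354.63


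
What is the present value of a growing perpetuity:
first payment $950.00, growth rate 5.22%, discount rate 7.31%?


Formula: PV = C / (r - g)
Spread: r - g = 0.0731 - 0.0522 = 0.0209
Substituting: PV = $950.00 / 0.0209
PV = $45,454.55

$45,454.55


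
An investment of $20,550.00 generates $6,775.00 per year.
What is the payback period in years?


Formula: Payback = investment / annual cash flow
Substituting: Payback = $20,550.00 / $6,775.00
Payback = 3.0332 years

3.0332 years


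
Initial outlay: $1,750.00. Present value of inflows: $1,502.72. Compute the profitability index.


Formula: PI = PV(cash flows) / initial investment
Substituting: PI = $1,502.72 / $1,750.00
PI = 0.8587

0.8587


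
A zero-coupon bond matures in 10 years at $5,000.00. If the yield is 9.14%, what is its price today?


Formula: Price = FV / (1 + r)^n
Substituting: Price = $5,000.00 / (1 + 0.0914)^10
Discount factor: (1.0914)^10 = 2.397947
Price = $5,000.00 / 2.397947 = $2,085.12

$2,085.12


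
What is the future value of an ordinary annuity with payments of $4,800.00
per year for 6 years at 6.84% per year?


Formula: FV = PMT * ((1+r)^n - 1) / r
Growth factor: (1 + 0.0684)^6 = 1.487316
Numerator: 1.487316 - 1 = 0.487316
FV = $4,800.00 * 0.487316 / 0.0684 = $34,197.62

$34,197.62


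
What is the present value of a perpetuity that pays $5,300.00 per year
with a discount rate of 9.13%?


Formula: PV = C / r
Substituting: PV = $5,300.00 / 0.0913
PV = $58,050.38

$58,050.38


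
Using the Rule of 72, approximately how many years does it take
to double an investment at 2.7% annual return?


Formula: Years ≈ 72 / r
Substituting: Years ≈ 72 / 2.7
Years ≈ 26.7

26.7 years


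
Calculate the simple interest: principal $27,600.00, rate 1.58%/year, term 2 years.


Formula: I = P * r * t
Substituting: I = $27,600.00 * 0.0158 * 2
Step: I = $27,600.00 * 0.0316
I = $872.16

$872.16


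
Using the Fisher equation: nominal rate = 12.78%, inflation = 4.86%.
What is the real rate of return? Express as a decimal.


Formula: (1 + r_real) = (1 + r_nom) / (1 + inflation)
Substituting: (1 + r_real) = 1.1278 / 1.0486
(1 + r_real) = 1.075529
r_real = 1.075529 - 1 = 0.075529

0.075529


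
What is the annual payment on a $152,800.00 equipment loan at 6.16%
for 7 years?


Formula: PMT = PV * r / (1 - (1+r)^(-n))
Denominator: 1 - (1 + 0.0616)^(-7) = 0.341928
Numerator: $152,800.00 * 0.0616 = 9412.48
PMT = 9412.48 / 0.341928 = $27,527.69

$27,527.69


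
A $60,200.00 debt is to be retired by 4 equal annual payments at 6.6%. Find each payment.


Formula: PMT = PV * r / (1 - (1+r)^(-n))
Denominator: 1 - (1 + 0.066)^(-4) = 0.22559
Numerator: $60,200.00 * 0.066 = 3973.2
PMT = 3973.2 / 0.22559 = $17,612.51

$17,612.51


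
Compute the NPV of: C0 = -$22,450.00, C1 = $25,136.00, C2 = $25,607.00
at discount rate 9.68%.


Formula: NPV = C0 + C1/(1+r) + C2/(1+r)^2
Discount C1: $25,136.00 / (1 + 0.0968) = $22,917.58
Discount C2: $25,607.00 / (1 + 0.0968)^2 = $21,286.48
NPV = -$22,450.00 + $22,917.58 + $21,286.48 = $21,754.06

$21,754.06


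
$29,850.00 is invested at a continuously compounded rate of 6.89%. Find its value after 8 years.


Formula: FV = P * e^(r*t)
Exponent: r*t = 0.0689 * 8 = 0.5512
e^(0.5512) = 1.735334
FV = $29,850.00 * 1.735334 = $51,799.72

$51,799.72


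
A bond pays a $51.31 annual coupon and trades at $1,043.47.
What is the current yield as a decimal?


Formula: Current yield = annual coupon / price
Substituting: CY = $51.31 / $1,043.47
CY = 0.049172

0.049172


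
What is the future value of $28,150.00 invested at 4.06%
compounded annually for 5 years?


Formula: FV = P * (1 + r)^n
Substituting: FV = $28,150.00 * (1 + 0.0406)^5
Growth factor: (1.0406)^5 = 1.220167
FV = $28,150.00 * 1.220167 = $34,347.69

$34,347.69


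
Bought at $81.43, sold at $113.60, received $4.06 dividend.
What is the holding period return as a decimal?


Formula: HPR = (P1 - P0 + D) / P0
Gain: $113.60 - $81.43 + $4.06 = $36.23
HPR = $36.23 / $81.43 = 0.4449

0.4449


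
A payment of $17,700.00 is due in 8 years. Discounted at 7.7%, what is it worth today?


Formula: PV = FV / (1 + r)^n
Substituting: PV = $17,700.00 / (1 + 0.077)^8
Discount factor: (1.077)^8 = 1.810196
PV = $17,700.00 / 1.810196 = $9,777.95

$9,777.95


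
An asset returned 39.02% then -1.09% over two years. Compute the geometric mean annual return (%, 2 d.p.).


Formula: Geometric mean = ((1+r1)*(1+r2))^(1/2) - 1
Product: (1 + 0.3902) * (1 + -0.0109) = 1.3902 * 0.9891 = 1.375047
Square root: 1.375047^0.5 = 1.172624
Geometric mean = 1.172624 - 1 = 0.172624
As percentage: 17.26%

17.26%


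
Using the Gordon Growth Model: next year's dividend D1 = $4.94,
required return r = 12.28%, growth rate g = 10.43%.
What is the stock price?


Formula: P = D1 / (r - g)
Spread: r - g = 0.1228 - 0.1043 = 0.0185
Substituting: P = $4.94 / 0.0185
P = $267.03

$267.03


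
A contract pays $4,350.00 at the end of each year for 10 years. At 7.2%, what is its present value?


Formula: PV = PMT * (1 - (1+r)^(-n)) / r
Discount factor: (1 + 0.072)^(-10) = 0.498944
Bracket: 1 - 0.498944 = 0.501056
PV = $4,350.00 * 0.501056 / 0.072 = $30,272.11

$30,272.11


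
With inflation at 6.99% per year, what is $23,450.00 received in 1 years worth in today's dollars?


Formula: Real value = nominal / (1 + inflation)^years
Price level: (1 + 0.0699)^1 = 1.0699
Real value = $23,450.00 / 1.0699 = $21,917.94

$21,917.94


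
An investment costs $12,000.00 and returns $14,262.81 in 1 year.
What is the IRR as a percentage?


Formula: IRR = C1/C0 - 1
Substituting: IRR = $14,262.81 / $12,000.00 - 1
Ratio: 1.188567 - 1 = 0.188567
IRR = 18.8567%

18.8567%


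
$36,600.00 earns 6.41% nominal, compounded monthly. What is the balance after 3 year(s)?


Formula: FV = P * (1 + r/m)^(m*t)
Period rate: r/m = 0.0641 / 12 = 0.005342
Total periods: m*t = 12 * 3 = 36
Growth factor: (1 + 0.005342)^36 = 1.211414
FV = $36,600.00 * 1.211414 = $44,337.75

$44,337.75


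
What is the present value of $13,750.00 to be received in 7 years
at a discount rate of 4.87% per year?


Formula: PV = FV / (1 + r)^n
Substituting: PV = $13,750.00 / (1 + 0.0487)^7
Discount factor: (1.0487)^7 = 1.394951
PV = $13,750.00 / 1.394951 = $9,856.98

$9,856.98


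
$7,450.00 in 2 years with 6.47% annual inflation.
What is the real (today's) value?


Formula: Real value = nominal / (1 + inflation)^years
Price level: (1 + 0.0647)^2 = 1.133586
Real value = $7,450.00 / 1.133586 = $6,572.06

$6,572.06


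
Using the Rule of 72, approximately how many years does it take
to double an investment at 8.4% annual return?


Formula: Years ≈ 72 / r
Substituting: Years ≈ 72 / 8.4
Years ≈ 8.6

8.6 years


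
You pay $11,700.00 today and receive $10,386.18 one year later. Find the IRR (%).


Formula: IRR = C1/C0 - 1
Substituting: IRR = $10,386.18 / $11,700.00 - 1
Ratio: 0.887708 - 1 = -0.112292
IRR = -11.2292%

-11.2292%


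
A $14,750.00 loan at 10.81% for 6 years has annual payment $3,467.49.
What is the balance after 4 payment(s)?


Formula: Balance = PV*(1+r)^k - PMT*((1+r)^k - 1)/r
Growth: (1 + 0.1081)^4 = 1.507703
Accumulated factor: ((1+r)^k - 1)/r = 4.696606
Balance = $14,750.00 * 1.507703 - $3,467.49 * 4.696606
Balance = $5,953.19

$5,953.19


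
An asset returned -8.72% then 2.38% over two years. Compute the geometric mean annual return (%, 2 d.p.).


Formula: Geometric mean = ((1+r1)*(1+r2))^(1/2) - 1
Product: (1 + -0.0872) * (1 + 0.0238) = 0.9128 * 1.0238 = 0.934525
Square root: 0.934525^0.5 = 0.966708
Geometric mean = 0.966708 - 1 = -0.033292
As percentage: -3.33%

-3.33%


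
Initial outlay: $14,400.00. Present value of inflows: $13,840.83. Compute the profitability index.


Formula: PI = PV(cash flows) / initial investment
Substituting: PI = $13,840.83 / $14,400.00
PI = 0.9612

0.9612


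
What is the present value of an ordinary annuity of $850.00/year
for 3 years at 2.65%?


Formula: PV = PMT * (1 - (1+r)^(-n)) / r
Discount factor: (1 + 0.0265)^(-3) = 0.924535
Bracket: 1 - 0.924535 = 0.075465
PV = $850.00 * 0.075465 / 0.0265 = $2,420.59

$2,420.59


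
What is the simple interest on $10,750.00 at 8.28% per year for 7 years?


Formula: I = P * r * t
Substituting: I = $10,750.00 * 0.0828 * 7
Step: I = $10,750.00 * 0.5796
I = $6,230.70

$6,230.70


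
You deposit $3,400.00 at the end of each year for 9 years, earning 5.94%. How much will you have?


Formula: FV = PMT * ((1+r)^n - 1) / r
Growth factor: (1 + 0.0594)^9 = 1.680892
Numerator: 1.680892 - 1 = 0.680892
FV = $3,400.00 * 0.680892 / 0.0594 = $38,973.60

$38,973.60


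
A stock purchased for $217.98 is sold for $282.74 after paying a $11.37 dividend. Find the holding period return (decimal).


Formula: HPR = (P1 - P0 + D) / P0
Gain: $282.74 - $217.98 + $11.37 = $76.13
HPR = $76.13 / $217.98 = 0.3493

0.3493


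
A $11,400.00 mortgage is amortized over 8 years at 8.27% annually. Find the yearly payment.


Formula: PMT = PV * r / (1 - (1+r)^(-n))
Denominator: 1 - (1 + 0.0827)^(-8) = 0.470416
Numerator: $11,400.00 * 0.0827 = 942.78
PMT = 942.78 / 0.470416 = $2,004.14

$2,004.14


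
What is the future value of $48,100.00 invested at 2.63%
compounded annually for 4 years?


Formula: FV = P * (1 + r)^n
Substituting: FV = $48,100.00 * (1 + 0.0263)^4
Growth factor: (1.0263)^4 = 1.109423
FV = $48,100.00 * 1.109423 = $53,363.26

$53,363.26


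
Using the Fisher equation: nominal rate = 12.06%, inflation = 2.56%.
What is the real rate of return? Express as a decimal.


Formula: (1 + r_real) = (1 + r_nom) / (1 + inflation)
Substituting: (1 + r_real) = 1.1206 / 1.0256
(1 + r_real) = 1.092629
r_real = 1.092629 - 1 = 0.092629

0.092629


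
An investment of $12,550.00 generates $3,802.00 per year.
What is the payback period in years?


Formula: Payback = investment / annual cash flow
Substituting: Payback = $12,550.00 / $3,802.00
Payback = 3.3009 years

3.3009 years


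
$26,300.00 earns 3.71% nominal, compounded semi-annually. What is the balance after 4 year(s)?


Formula: FV = P * (1 + r/m)^(m*t)
Period rate: r/m = 0.0371 / 2 = 0.01855
Total periods: m*t = 2 * 4 = 8
Growth factor: (1 + 0.01855)^8 = 1.158401
FV = $26,300.00 * 1.158401 = $30,465.94

$30,465.94


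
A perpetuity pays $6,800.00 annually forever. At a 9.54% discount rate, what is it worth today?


Formula: PV = C / r
Substituting: PV = $6,800.00 / 0.0954
PV = $71,278.83

$71,278.83


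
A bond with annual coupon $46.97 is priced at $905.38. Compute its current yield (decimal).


Formula: Current yield = annual coupon / price
Substituting: CY = $46.97 / $905.38
CY = 0.051879

0.051879


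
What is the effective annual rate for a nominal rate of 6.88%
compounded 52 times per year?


Formula: EAR = (1 + r/m)^m - 1
Period rate: r/m = 0.0688 / 52 = 0.001323
Compounding: (1 + 0.001323)^52 = 1.071173
EAR = 1.071173 - 1 = 0.071173

0.071173


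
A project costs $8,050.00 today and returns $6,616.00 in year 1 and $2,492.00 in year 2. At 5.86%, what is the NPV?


Formula: NPV = C0 + C1/(1+r) + C2/(1+r)^2
Discount C1: $6,616.00 / (1 + 0.0586) = $6,249.76
Discount C2: $2,492.00 / (1 + 0.0586)^2 = $2,223.74
NPV = -$8,050.00 + $6,249.76 + $2,223.74 = $423.51

$423.51


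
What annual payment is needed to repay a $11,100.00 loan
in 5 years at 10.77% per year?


Formula: PMT = PV * r / (1 - (1+r)^(-n))
Denominator: 1 - (1 + 0.1077)^(-5) = 0.400362
Numerator: $11,100.00 * 0.1077 = 1195.47
PMT = 1195.47 / 0.400362 = $2,985.97

$2,985.97


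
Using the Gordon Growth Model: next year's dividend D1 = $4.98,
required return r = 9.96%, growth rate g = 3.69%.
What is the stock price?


Formula: P = D1 / (r - g)
Spread: r - g = 0.0996 - 0.0369 = 0.0627
Substituting: P = $4.98 / 0.0627
P = $79.43

$79.43


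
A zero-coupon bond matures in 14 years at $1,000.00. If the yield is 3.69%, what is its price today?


Formula: Price = FV / (1 + r)^n
Substituting: Price = $1,000.00 / (1 + 0.0369)^14
Discount factor: (1.0369)^14 = 1.660796
Price = $1,000.00 / 1.660796 = $602.12

$602.12


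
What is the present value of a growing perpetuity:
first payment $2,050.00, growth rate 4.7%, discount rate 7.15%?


Formula: PV = C / (r - g)
Spread: r - g = 0.0715 - 0.047 = 0.0245
Substituting: PV = $2,050.00 / 0.0245
PV = $83,673.47

$83,673.47


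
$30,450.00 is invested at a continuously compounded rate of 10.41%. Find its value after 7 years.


Formula: FV = P * e^(r*t)
Exponent: r*t = 0.1041 * 7 = 0.7287
e^(0.7287) = 2.072385
FV = $30,450.00 * 2.072385 = $63,104.12

$63,104.12


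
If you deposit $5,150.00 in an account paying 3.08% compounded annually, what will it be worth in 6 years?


Formula: FV = P * (1 + r)^n
Substituting: FV = $5,150.00 * (1 + 0.0308)^6
Growth factor: (1.0308)^6 = 1.199628
FV = $5,150.00 * 1.199628 = $6,178.08

$6,178.08


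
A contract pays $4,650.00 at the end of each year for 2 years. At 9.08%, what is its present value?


Formula: PV = PMT * (1 - (1+r)^(-n)) / r
Discount factor: (1 + 0.0908)^(-2) = 0.840446
Bracket: 1 - 0.840446 = 0.159554
PV = $4,650.00 * 0.159554 / 0.0908 = $8,171.00

$8,171.00


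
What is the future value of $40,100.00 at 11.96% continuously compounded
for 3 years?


Formula: FV = P * e^(r*t)
Exponent: r*t = 0.1196 * 3 = 0.3588
e^(0.3588) = 1.43161
FV = $40,100.00 * 1.43161 = $57,407.58

$57,407.58


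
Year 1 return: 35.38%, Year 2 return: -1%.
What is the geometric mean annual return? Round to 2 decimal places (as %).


Formula: Geometric mean = ((1+r1)*(1+r2))^(1/2) - 1
Product: (1 + 0.3538) * (1 + -0.01) = 1.3538 * 0.99 = 1.340262
Square root: 1.340262^0.5 = 1.157697
Geometric mean = 1.157697 - 1 = 0.157697
As percentage: 15.77%

15.77%


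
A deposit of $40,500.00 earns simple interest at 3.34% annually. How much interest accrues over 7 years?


Formula: I = P * r * t
Substituting: I = $40,500.00 * 0.0334 * 7
Step: I = $40,500.00 * 0.2338
I = $9,468.90

$9,468.90


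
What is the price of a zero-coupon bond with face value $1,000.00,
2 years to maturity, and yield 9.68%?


Formula: Price = FV / (1 + r)^n
Substituting: Price = $1,000.00 / (1 + 0.0968)^2
Discount factor: (1.0968)^2 = 1.20297
Price = $1,000.00 / 1.20297 = $831.28

$831.28


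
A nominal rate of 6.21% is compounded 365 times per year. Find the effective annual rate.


Formula: EAR = (1 + r/m)^m - 1
Period rate: r/m = 0.0621 / 365 = 0.00017
Compounding: (1 + 0.00017)^365 = 1.064063
EAR = 1.064063 - 1 = 0.064063

0.064063


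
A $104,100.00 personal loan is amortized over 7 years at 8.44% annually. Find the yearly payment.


Formula: PMT = PV * r / (1 - (1+r)^(-n))
Denominator: 1 - (1 + 0.0844)^(-7) = 0.432882
Numerator: $104,100.00 * 0.0844 = 8786.04
PMT = 8786.04 / 0.432882 = $20,296.62

$20,296.62


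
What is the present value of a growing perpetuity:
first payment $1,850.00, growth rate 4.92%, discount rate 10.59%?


Formula: PV = C / (r - g)
Spread: r - g = 0.1059 - 0.0492 = 0.0567
Substituting: PV = $1,850.00 / 0.0567
PV = $32,627.87

$32,627.87


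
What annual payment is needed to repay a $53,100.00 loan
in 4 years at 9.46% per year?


Formula: PMT = PV * r / (1 - (1+r)^(-n))
Denominator: 1 - (1 + 0.0946)^(-4) = 0.303408
Numerator: $53,100.00 * 0.0946 = 5023.26
PMT = 5023.26 / 0.303408 = $16,556.10

$16,556.10


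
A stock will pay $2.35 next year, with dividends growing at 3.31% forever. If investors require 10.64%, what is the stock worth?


Formula: P = D1 / (r - g)
Spread: r - g = 0.1064 - 0.0331 = 0.0733
Substituting: P = $2.35 / 0.0733
P = $32.06

$32.06


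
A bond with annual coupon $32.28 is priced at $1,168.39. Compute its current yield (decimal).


Formula: Current yield = annual coupon / price
Substituting: CY = $32.28 / $1,168.39
CY = 0.027628

0.027628


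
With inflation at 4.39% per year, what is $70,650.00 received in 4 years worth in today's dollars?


Formula: Real value = nominal / (1 + inflation)^years
Price level: (1 + 0.0439)^4 = 1.187505
Real value = $70,650.00 / 1.187505 = $59,494.47

$59,494.47


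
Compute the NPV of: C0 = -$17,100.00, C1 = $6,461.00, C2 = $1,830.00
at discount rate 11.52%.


Formula: NPV = C0 + C1/(1+r) + C2/(1+r)^2
Discount C1: $6,461.00 / (1 + 0.1152) = $5,793.58
Discount C2: $1,830.00 / (1 + 0.1152)^2 = $1,471.45
NPV = -$17,100.00 + $5,793.58 + $1,471.45 = -$9,834.97

-$9,834.97


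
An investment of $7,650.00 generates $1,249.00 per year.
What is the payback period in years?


Formula: Payback = investment / annual cash flow
Substituting: Payback = $7,650.00 / $1,249.00
Payback = 6.1249 years

6.1249 years


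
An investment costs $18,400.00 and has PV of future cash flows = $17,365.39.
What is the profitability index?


Formula: PI = PV(cash flows) / initial investment
Substituting: PI = $17,365.39 / $18,400.00
PI = 0.9438

0.9438


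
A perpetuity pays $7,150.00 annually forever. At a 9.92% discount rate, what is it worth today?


Formula: PV = C / r
Substituting: PV = $7,150.00 / 0.0992
PV = $72,076.61

$72,076.61


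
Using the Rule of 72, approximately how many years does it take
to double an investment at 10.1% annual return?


Formula: Years ≈ 72 / r
Substituting: Years ≈ 72 / 10.1
Years ≈ 7.1

7.1 years


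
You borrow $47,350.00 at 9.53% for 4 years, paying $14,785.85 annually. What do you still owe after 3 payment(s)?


Formula: Balance = PV*(1+r)^k - PMT*((1+r)^k - 1)/r
Growth: (1 + 0.0953)^3 = 1.314012
Accumulated factor: ((1+r)^k - 1)/r = 3.294982
Balance = $47,350.00 * 1.314012 - $14,785.85 * 3.294982
Balance = $13,499.35

$13,499.35


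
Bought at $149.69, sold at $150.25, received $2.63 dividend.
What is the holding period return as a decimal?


Formula: HPR = (P1 - P0 + D) / P0
Gain: $150.25 - $149.69 + $2.63 = $3.19
HPR = $3.19 / $149.69 = 0.0213

0.0213


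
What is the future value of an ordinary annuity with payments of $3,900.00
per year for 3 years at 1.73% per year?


Formula: FV = PMT * ((1+r)^n - 1) / r
Growth factor: (1 + 0.0173)^3 = 1.052803
Numerator: 1.052803 - 1 = 0.052803
FV = $3,900.00 * 0.052803 / 0.0173 = $11,903.58

$11,903.58


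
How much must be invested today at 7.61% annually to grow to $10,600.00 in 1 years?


Formula: PV = FV / (1 + r)^n
Substituting: PV = $10,600.00 / (1 + 0.0761)^1
Discount factor: (1.0761)^1 = 1.0761
PV = $10,600.00 / 1.0761 = $9,850.39

$9,850.39


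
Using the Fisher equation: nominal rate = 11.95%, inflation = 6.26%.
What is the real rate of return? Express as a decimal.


Formula: (1 + r_real) = (1 + r_nom) / (1 + inflation)
Substituting: (1 + r_real) = 1.1195 / 1.0626
(1 + r_real) = 1.053548
r_real = 1.053548 - 1 = 0.053548

0.053548


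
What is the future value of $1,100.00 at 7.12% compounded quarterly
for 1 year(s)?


Formula: FV = P * (1 + r/m)^(m*t)
Period rate: r/m = 0.0712 / 4 = 0.0178
Total periods: m*t = 4 * 1 = 4
Growth factor: (1 + 0.0178)^4 = 1.073124
FV = $1,100.00 * 1.073124 = $1,180.44

$1,180.44


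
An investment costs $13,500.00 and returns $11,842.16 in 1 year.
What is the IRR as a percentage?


Formula: IRR = C1/C0 - 1
Substituting: IRR = $11,842.16 / $13,500.00 - 1
Ratio: 0.877197 - 1 = -0.122803
IRR = -12.2803%

-12.2803%


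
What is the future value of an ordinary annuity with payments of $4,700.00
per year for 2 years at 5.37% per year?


Formula: FV = PMT * ((1+r)^n - 1) / r
Growth factor: (1 + 0.0537)^2 = 1.110284
Numerator: 1.110284 - 1 = 0.110284
FV = $4,700.00 * 0.110284 / 0.0537 = $9,652.39

$9,652.39


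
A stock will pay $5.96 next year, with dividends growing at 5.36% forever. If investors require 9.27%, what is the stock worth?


Formula: P = D1 / (r - g)
Spread: r - g = 0.0927 - 0.0536 = 0.0391
Substituting: P = $5.96 / 0.0391
P = $152.43

$152.43


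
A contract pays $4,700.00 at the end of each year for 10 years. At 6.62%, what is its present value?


Formula: PV = PMT * (1 - (1+r)^(-n)) / r
Discount factor: (1 + 0.0662)^(-10) = 0.526761
Bracket: 1 - 0.526761 = 0.473239
PV = $4,700.00 * 0.473239 / 0.0662 = $33,598.57

$33,598.57


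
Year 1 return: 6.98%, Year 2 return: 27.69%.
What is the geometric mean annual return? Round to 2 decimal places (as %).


Formula: Geometric mean = ((1+r1)*(1+r2))^(1/2) - 1
Product: (1 + 0.0698) * (1 + 0.2769) = 1.0698 * 1.2769 = 1.366028
Square root: 1.366028^0.5 = 1.168772
Geometric mean = 1.168772 - 1 = 0.168772
As percentage: 16.88%

16.88%


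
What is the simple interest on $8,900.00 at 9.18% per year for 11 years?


Formula: I = P * r * t
Substituting: I = $8,900.00 * 0.0918 * 11
Step: I = $8,900.00 * 1.0098
I = $8,987.22

$8,987.22
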